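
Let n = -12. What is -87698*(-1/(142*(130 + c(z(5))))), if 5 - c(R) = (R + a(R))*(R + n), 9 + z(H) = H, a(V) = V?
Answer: 43849/497 ≈ 88.227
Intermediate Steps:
z(H) = -9 + H
c(R) = 5 - 2*R*(-12 + R) (c(R) = 5 - (R + R)*(R - 12) = 5 - 2*R*(-12 + R))
-87698*(-1/(142*(130 + c(z(5))))) = -87698*(-1/(142*(130 + (5 - 2*(-9 + 5)² + 24*(-9 + 5))))) = -87698*(-1/(142*(130 + (5 - 2*(-4)² + 24*(-4))))) = -87698*(-1/(142*(130 + (5 - 2*16 - 96)))) = -87698*(-1/(142*(130 + (5 - 32 - 96)))) = -87698*(-1/(142*(130 - 123))) = -87698/((-142*7)) = -87698/(-994) = -87698*(-1/994) = 43849/497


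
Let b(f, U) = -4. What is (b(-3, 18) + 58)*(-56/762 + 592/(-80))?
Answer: -256266/635 ≈ -403.57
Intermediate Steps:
(b(-3, 18) + 58)*(-56/762 + 592/(-80)) = (-4 + 58)*(-56/762 + 592/(-80)) = 54*(-56*1/762 + 592*(-1/80)) = 54*(-28/381 - 37/5) = 54*(-14237/1905) = -256266/635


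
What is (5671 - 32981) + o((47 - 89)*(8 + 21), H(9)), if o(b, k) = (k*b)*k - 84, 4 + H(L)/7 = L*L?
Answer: -353881972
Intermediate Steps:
H(L) = -28 + 7*L² (H(L) = -28 + 7*(L*L) = -28 + 7*L²)
o(b, k) = -84 + b*k² (o(b, k) = (b*k)*k - 84 = b*k² - 84 = -84 + b*k²)
(5671 - 32981) + o((47 - 89)*(8 + 21), H(9)) = (5671 - 32981) + (-84 + ((47 - 89)*(8 + 21))*(-28 + 7*9²)²) = -27310 + (-84 + (-42*29)*(-28 + 7*81)²) = -27310 + (-84 - 1218*(-28 + 567)²) = -27310 + (-84 - 1218*539²) = -27310 + (-84 - 1218*290521) = -27310 + (-84 - 353854578) = -27310 - 353854662 = -353881972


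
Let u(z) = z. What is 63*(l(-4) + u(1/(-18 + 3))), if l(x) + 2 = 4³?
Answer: 19509/5 ≈ 3901.8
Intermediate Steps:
l(x) = 62 (l(x) = -2 + 4³ = -2 + 64 = 62)
63*(l(-4) + u(1/(-18 + 3))) = 63*(62 + 1/(-18 + 3)) = 63*(62 + 1/(-15)) = 63*(62 - 1/15) = 63*(929/15) = 19509/5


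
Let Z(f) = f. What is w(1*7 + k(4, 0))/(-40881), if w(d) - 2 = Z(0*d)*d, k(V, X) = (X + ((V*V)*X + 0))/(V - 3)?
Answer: -2/40881 ≈ -4.8922e-5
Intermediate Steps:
k(V, X) = (X + X*V**2)/(-3 + V) (k(V, X) = (X + (V**2*X + 0))/(-3 + V) = (X + (X*V**2 + 0))/(-3 + V) = (X + X*V**2)/(-3 + V))
w(d) = 2 (w(d) = 2 + (0*d)*d = 2 + 0*d = 2 + 0 = 2)
w(1*7 + k(4, 0))/(-40881) = 2/(-40881) = 2*(-1/40881) = -2/40881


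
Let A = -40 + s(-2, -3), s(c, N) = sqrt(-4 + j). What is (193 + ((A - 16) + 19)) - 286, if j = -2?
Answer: -130 + I*sqrt(6) ≈ -130.0 + 2.4495*I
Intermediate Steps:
s(c, N) = I*sqrt(6) (s(c, N) = sqrt(-4 - 2) = sqrt(-6) = I*sqrt(6))
A = -40 + I*sqrt(6) ≈ -40.0 + 2.4495*I
(193 + ((A - 16) + 19)) - 286 = (193 + (((-40 + I*sqrt(6)) - 16) + 19)) - 286 = (193 + ((-56 + I*sqrt(6)) + 19)) - 286 = (193 + (-37 + I*sqrt(6))) - 286 = (156 + I*sqrt(6)) - 286 = -130 + I*sqrt(6)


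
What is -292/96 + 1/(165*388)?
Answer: -389453/128040 ≈ -3.0417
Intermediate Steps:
-292/96 + 1/(165*388) = -292*1/96 + (1/165)*(1/388) = -73/24 + 1/64020 = -389453/128040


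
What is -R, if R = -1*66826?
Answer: 66826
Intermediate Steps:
R = -66826
-R = -1*(-66826) = 66826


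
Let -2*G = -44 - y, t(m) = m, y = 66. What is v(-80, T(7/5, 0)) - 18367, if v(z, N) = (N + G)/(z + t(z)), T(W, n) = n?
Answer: -587755/32 ≈ -18367.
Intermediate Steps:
G = 55 (G = -(-44 - 1*66)/2 = -(-44 - 66)/2 = -1/2*(-110) = 55)
v(z, N) = (55 + N)/(2*z) (v(z, N) = (N + 55)/(z + z) = (55 + N)/((2*z)) = (55 + N)*(1/(2*z)) = (55 + N)/(2*z))
v(-80, T(7/5, 0)) - 18367 = (1/2)*(55 + 0)/(-80) - 18367 = (1/2)*(-1/80)*55 - 18367 = -11/32 - 18367 = -587755/32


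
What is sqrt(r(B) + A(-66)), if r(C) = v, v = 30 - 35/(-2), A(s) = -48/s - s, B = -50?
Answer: sqrt(55286)/22 ≈ 10.688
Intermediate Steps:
A(s) = -s - 48/s
v = 95/2 (v = 30 - 35*(-1/2) = 30 + 35/2 = 95/2 ≈ 47.500)
r(C) = 95/2
sqrt(r(B) + A(-66)) = sqrt(95/2 + (-1*(-66) - 48/(-66))) = sqrt(95/2 + (66 - 48*(-1/66))) = sqrt(95/2 + (66 + 8/11)) = sqrt(95/2 + 734/11) = sqrt(2513/22) = sqrt(55286)/22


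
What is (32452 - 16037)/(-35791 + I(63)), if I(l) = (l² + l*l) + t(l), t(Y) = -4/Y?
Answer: -1034145/1754743 ≈ -0.58934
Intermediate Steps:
I(l) = -4/l + 2*l² (I(l) = (l² + l*l) - 4/l = (l² + l²) - 4/l = 2*l² - 4/l = -4/l + 2*l²)
(32452 - 16037)/(-35791 + I(63)) = (32452 - 16037)/(-35791 + 2*(-2 + 63³)/63) = 16415/(-35791 + 2*(1/63)*(-2 + 250047)) = 16415/(-35791 + 2*(1/63)*250045) = 16415/(-35791 + 500090/63) = 16415/(-1754743/63) = 16415*(-63/1754743) = -1034145/1754743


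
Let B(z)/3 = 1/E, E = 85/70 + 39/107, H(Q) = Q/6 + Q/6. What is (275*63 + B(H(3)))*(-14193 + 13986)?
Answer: -8482470633/2365 ≈ -3.5867e+6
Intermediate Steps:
H(Q) = Q/3 (H(Q) = Q*(⅙) + Q*(⅙) = Q/6 + Q/6 = Q/3)
E = 2365/1498 (E = 85*(1/70) + 39*(1/107) = 17/14 + 39/107 = 2365/1498 ≈ 1.5788)
B(z) = 4494/2365 (B(z) = 3/(2365/1498) = 3*(1498/2365) = 4494/2365)
(275*63 + B(H(3)))*(-14193 + 13986) = (275*63 + 4494/2365)*(-14193 + 13986) = (17325 + 4494/2365)*(-207) = (40978119/2365)*(-207) = -8482470633/2365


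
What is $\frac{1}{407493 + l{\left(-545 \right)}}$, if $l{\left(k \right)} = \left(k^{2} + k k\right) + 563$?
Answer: $\frac{1}{1002106} \approx 9.979 \cdot 10^{-7}$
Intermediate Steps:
$l{\left(k \right)} = 563 + 2 k^{2}$ ($l{\left(k \right)} = \left(k^{2} + k^{2}\right) + 563 = 2 k^{2} + 563 = 563 + 2 k^{2}$)
$\frac{1}{407493 + l{\left(-545 \right)}} = \frac{1}{407493 + \left(563 + 2 \left(-545\right)^{2}\right)} = \frac{1}{407493 + \left(563 + 2 \cdot 297025\right)} = \frac{1}{407493 + \left(563 + 594050\right)} = \frac{1}{407493 + 594613} = \frac{1}{1002106}$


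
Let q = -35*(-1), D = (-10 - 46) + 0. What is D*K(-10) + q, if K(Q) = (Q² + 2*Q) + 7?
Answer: -4837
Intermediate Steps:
K(Q) = 7 + Q² + 2*Q
D = -56 (D = -56 + 0 = -56)
q = 35
D*K(-10) + q = -56*(7 + (-10)² + 2*(-10)) + 35 = -56*(7 + 100 - 20) + 35 = -56*87 + 35 = -4872 + 35 = -4837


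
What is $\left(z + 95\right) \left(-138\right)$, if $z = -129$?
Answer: $4692$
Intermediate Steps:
$\left(z + 95\right) \left(-138\right) = \left(-129 + 95\right) \left(-138\right) = \left(-34\right) \left(-138\right) = 4692$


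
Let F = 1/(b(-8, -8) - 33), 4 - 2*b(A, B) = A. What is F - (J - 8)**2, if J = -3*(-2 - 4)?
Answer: -2701/27 ≈ -100.04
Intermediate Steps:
b(A, B) = 2 - A/2
J = 18 (J = -3*(-6) = 18)
F = -1/27 (F = 1/((2 - 1/2*(-8)) - 33) = 1/((2 + 4) - 33) = 1/(6 - 33) = 1/(-27) = -1/27 ≈ -0.037037)
F - (J - 8)**2 = -1/27 - (18 - 8)**2 = -1/27 - 1*10**2 = -1/27 - 1*100 = -1/27 - 100 = -2701/27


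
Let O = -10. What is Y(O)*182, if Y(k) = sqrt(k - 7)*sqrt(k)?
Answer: -182*sqrt(170) ≈ -2373.0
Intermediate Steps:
Y(k) = sqrt(k)*sqrt(-7 + k) (Y(k) = sqrt(-7 + k)*sqrt(k) = sqrt(k)*sqrt(-7 + k))
Y(O)*182 = (sqrt(-10)*sqrt(-7 - 10))*182 = ((I*sqrt(10))*sqrt(-17))*182 = ((I*sqrt(10))*(I*sqrt(17)))*182 = -sqrt(170)*182 = -182*sqrt(170)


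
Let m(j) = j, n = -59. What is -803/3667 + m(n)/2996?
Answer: -2622141/10986332 ≈ -0.23867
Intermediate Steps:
-803/3667 + m(n)/2996 = -803/3667 - 59/2996 = -2622141/10986332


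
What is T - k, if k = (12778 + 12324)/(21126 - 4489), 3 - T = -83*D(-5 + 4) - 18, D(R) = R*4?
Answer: -5199209/16637 ≈ -312.51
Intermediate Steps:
D(R) = 4*R
T = -311 (T = 3 - (-332*(-5 + 4) - 18) = 3 - (-332*(-1) - 18) = 3 - (-83*(-4) - 18) = 3 - (332 - 18) = 3 - 1*314 = 3 - 314 = -311)
k = 25102/16637 ≈ 1.5088
T - k = -311 - 1*25102/16637 = -311 - 25102/16637 = -5199209/16637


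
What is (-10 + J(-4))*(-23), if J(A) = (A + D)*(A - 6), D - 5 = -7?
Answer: -1150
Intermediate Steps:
D = -2 (D = 5 - 7 = -2)
J(A) = (-6 + A)*(-2 + A) (J(A) = (A - 2)*(A - 6) = (-2 + A)*(-6 + A) = (-6 + A)*(-2 + A))
(-10 + J(-4))*(-23) = (-10 + (12 + (-4)² - 8*(-4)))*(-23) = (-10 + (12 + 16 + 32))*(-23) = (-10 + 60)*(-23) = 50*(-23) = -1150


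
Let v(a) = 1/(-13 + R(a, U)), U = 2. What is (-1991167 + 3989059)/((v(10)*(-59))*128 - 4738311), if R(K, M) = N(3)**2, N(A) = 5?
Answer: -5993676/14216821 ≈ -0.42159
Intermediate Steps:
R(K, M) = 25 (R(K, M) = 5**2 = 25)
v(a) = 1/12 (v(a) = 1/(-13 + 25) = 1/12)
(-1991167 + 3989059)/((v(10)*(-59))*128 - 4738311) = (-1991167 + 3989059)/(((1/12)*(-59))*128 - 4738311) = 1997892/(-59/12*128 - 4738311) = 1997892/(-1888/3 - 4738311) = 1997892/(-14216821/3) = 1997892*(-3/14216821) = -5993676/14216821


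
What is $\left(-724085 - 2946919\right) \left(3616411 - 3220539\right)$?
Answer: $-1453247695488$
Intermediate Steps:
$\left(-724085 - 2946919\right) \left(3616411 - 3220539\right) = - 3671004 \left(3616411 - 3220539\right) = \left(-3671004\right) 395872 = -1453247695488$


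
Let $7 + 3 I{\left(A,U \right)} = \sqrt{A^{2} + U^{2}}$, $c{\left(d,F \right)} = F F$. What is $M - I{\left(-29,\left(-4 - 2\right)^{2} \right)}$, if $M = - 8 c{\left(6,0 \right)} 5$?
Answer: $\frac{7}{3} - \frac{\sqrt{2137}}{3} \approx -13.076$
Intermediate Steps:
$c{\left(d,F \right)} = F^{2}$
$M = 0$ ($M = - 8 \cdot 0^{2} \cdot 5 = \left(-8\right) 0 \cdot 5 = 0 \cdot 5 = 0$)
$I{\left(A,U \right)} = - \frac{7}{3} + \frac{\sqrt{A^{2} + U^{2}}}{3}$
$M - I{\left(-29,\left(-4 - 2\right)^{2} \right)} = 0 - \left(- \frac{7}{3} + \frac{\sqrt{\left(-29\right)^{2} + \left(\left(-4 - 2\right)^{2}\right)^{2}}}{3}\right) = 0 - \left(- \frac{7}{3} + \frac{\sqrt{841 + \left(\left(-6\right)^{2}\right)^{2}}}{3}\right) = 0 - \left(- \frac{7}{3} + \frac{\sqrt{841 + 36^{2}}}{3}\right) = 0 - \left(- \frac{7}{3} + \frac{\sqrt{841 + 1296}}{3}\right) = 0 - \left(- \frac{7}{3} + \frac{\sqrt{2137}}{3}\right) = 0 + \left(\frac{7}{3} - \frac{\sqrt{2137}}{3}\right) = \frac{7}{3} - \frac{\sqrt{2137}}{3}$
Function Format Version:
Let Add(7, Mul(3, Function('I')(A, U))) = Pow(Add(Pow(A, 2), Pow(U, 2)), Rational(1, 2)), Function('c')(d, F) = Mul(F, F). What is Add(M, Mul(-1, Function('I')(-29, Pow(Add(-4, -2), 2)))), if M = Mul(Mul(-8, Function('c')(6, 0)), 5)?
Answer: Add(Rational(7, 3), Mul(Rational(-1, 3), Pow(2137, Rational(1, 2)))) ≈ -13.076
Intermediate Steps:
Function('c')(d, F) = Pow(F, 2)
M = 0 (M = Mul(Mul(-8, Pow(0, 2)), 5) = Mul(Mul(-8, 0), 5) = Mul(0, 5) = 0)
Function('I')(A, U) = Add(Rational(-7, 3), Mul(Rational(1, 3), Pow(Add(Pow(A, 2), Pow(U, 2)), Rational(1, 2))))
Add(M, Mul(-1, Function('I')(-29, Pow(Add(-4, -2), 2)))) = Add(0, Mul(-1, Add(Rational(-7, 3), Mul(Rational(1, 3), Pow(Add(Pow(-29, 2), Pow(Pow(Add(-4, -2), 2), 2)), Rational(1, 2)))))) = Add(0, Mul(-1, Add(Rational(-7, 3), Mul(Rational(1, 3), Pow(Add(841, Pow(Pow(-6, 2), 2)), Rational(1, 2)))))) = Add(0, Mul(-1, Add(Rational(-7, 3), Mul(Rational(1, 3), Pow(Add(841, Pow(36, 2)), Rational(1, 2)))))) = Add(0, Mul(-1, Add(Rational(-7, 3), Mul(Rational(1, 3), Pow(Add(841, 1296), Rational(1, 2)))))) = Add(0, Mul(-1, Add(Rational(-7, 3), Mul(Rational(1, 3), Pow(2137, Rational(1, 2)))))) = Add(0, Add(Rational(7, 3), Mul(Rational(-1, 3), Pow(2137, Rational(1, 2))))) = Add(Rational(7, 3), Mul(Rational(-1, 3), Pow(2137, Rational(1, 2))))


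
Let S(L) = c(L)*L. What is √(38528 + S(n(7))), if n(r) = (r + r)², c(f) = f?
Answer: 4*√4809 ≈ 277.39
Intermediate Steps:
n(r) = 4*r² (n(r) = (2*r)² = 4*r²)
S(L) = L² (S(L) = L*L = L²)
√(38528 + S(n(7))) = √(38528 + (4*7²)²) = √(38528 + (4*49)²) = √(38528 + 196²) = √(38528 + 38416) = √76944 = 4*√4809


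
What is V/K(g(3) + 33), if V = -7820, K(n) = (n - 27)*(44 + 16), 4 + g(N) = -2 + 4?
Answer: -391/12 ≈ -32.583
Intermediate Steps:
g(N) = -2 (g(N) = -4 + (-2 + 4) = -4 + 2 = -2)
K(n) = -1620 + 60*n (K(n) = (-27 + n)*60 = -1620 + 60*n)
V/K(g(3) + 33) = -7820/(-1620 + 60*(-2 + 33)) = -7820/(-1620 + 60*31) = -7820/(-1620 + 1860) = -7820/240 = -7820*1/240 = -391/12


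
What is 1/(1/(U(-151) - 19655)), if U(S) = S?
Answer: -19806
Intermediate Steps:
1/(1/(U(-151) - 19655)) = 1/(1/(-151 - 19655)) = 1/(1/(-19806)) = 1/(-1/19806) = -19806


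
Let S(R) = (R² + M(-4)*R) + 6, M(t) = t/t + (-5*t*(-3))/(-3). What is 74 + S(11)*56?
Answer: 20122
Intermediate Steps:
M(t) = 1 - 5*t (M(t) = 1 + (15*t)*(-⅓) = 1 - 5*t)
S(R) = 6 + R² + 21*R (S(R) = (R² + (1 - 5*(-4))*R) + 6 = (R² + (1 + 20)*R) + 6 = (R² + 21*R) + 6 = 6 + R² + 21*R)
74 + S(11)*56 = 74 + (6 + 11² + 21*11)*56 = 74 + (6 + 121 + 231)*56 = 74 + 358*56 = 74 + 20048 = 20122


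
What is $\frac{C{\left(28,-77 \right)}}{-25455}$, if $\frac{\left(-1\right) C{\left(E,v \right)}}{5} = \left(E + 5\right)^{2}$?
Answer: $\frac{363}{1697} \approx 0.21391$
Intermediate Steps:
$C{\left(E,v \right)} = - 5 \left(5 + E\right)^{2}$ ($C{\left(E,v \right)} = - 5 \left(E + 5\right)^{2} = - 5 \left(5 + E\right)^{2}$)
$\frac{C{\left(28,-77 \right)}}{-25455} = \frac{\left(-5\right) \left(5 + 28\right)^{2}}{-25455} = - 5 \cdot 33^{2} \left(- \frac{1}{25455}\right) = \left(-5\right) 1089 \left(- \frac{1}{25455}\right) = \left(-5445\right) \left(- \frac{1}{25455}\right) = \frac{363}{1697}$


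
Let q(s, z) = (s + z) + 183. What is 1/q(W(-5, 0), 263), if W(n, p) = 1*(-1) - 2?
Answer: 1/443 ≈ 0.0022573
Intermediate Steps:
W(n, p) = -3 (W(n, p) = -1 - 2 = -3)
q(s, z) = 183 + s + z
1/q(W(-5, 0), 263) = 1/(183 - 3 + 263) = 1/443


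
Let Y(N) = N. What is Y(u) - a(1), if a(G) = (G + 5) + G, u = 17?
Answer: 10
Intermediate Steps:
a(G) = 5 + 2*G (a(G) = (5 + G) + G = 5 + 2*G)
Y(u) - a(1) = 17 - (5 + 2*1) = 17 - (5 + 2) = 17 - 1*7 = 17 - 7 = 10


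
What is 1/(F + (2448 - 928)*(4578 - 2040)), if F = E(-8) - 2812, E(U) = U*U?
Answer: 1/3855012 ≈ 2.5940e-7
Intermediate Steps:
E(U) = U**2
F = -2748 (F = (-8)**2 - 2812 = 64 - 2812 = -2748)
1/(F + (2448 - 928)*(4578 - 2040)) = 1/(-2748 + (2448 - 928)*(4578 - 2040)) = 1/(-2748 + 1520*2538) = 1/(-2748 + 3857760) = 1/3855012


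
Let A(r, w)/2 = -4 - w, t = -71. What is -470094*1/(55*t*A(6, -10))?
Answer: 78349/7810 ≈ 10.032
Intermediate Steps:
A(r, w) = -8 - 2*w (A(r, w) = 2*(-4 - w) = -8 - 2*w)
-470094*1/(55*t*A(6, -10)) = -470094*(-1/(3905*(-8 - 2*(-10)))) = -470094*(-1/(3905*(-8 + 20))) = -470094/(-71*12*55) = -470094/((-852*55)) = -470094/(-46860) = -470094*(-1/46860) = 78349/7810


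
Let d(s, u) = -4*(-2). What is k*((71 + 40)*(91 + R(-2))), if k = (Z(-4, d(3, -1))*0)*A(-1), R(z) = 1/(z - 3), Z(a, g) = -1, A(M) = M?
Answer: 0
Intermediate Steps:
d(s, u) = 8
R(z) = 1/(-3 + z)
k = 0 (k = -1*0*(-1) = 0*(-1) = 0)
k*((71 + 40)*(91 + R(-2))) = 0*((71 + 40)*(91 + 1/(-3 - 2))) = 0*(111*(91 + 1/(-5))) = 0*(111*(91 - ⅕)) = 0*(111*(454/5)) = 0*(50394/5) = 0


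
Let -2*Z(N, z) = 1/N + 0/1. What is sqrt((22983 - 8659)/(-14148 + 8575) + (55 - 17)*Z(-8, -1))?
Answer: I*sqrt(97025930)/22292 ≈ 0.44187*I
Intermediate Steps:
Z(N, z) = -1/(2*N) (Z(N, z) = -(1/N + 0/1)/2 = -(1/N + 0*1)/2 = -(1/N + 0)/2 = -1/(2*N))
sqrt((22983 - 8659)/(-14148 + 8575) + (55 - 17)*Z(-8, -1)) = sqrt((22983 - 8659)/(-14148 + 8575) + (55 - 17)*(-1/2/(-8))) = sqrt(14324/(-5573) + 38*(-1/2*(-1/8))) = sqrt(14324*(-1/5573) + 38*(1/16)) = sqrt(-14324/5573 + 19/8) = sqrt(-8705/44584) = I*sqrt(97025930)/22292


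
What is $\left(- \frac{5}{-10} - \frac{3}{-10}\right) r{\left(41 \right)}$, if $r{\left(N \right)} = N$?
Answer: $\frac{164}{5} \approx 32.8$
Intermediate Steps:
$\left(- \frac{5}{-10} - \frac{3}{-10}\right) r{\left(41 \right)} = \left(- \frac{5}{-10} - \frac{3}{-10}\right) 41 = \left(\left(-5\right) \left(- \frac{1}{10}\right) - - \frac{3}{10}\right) 41 = \left(\frac{1}{2} + \frac{3}{10}\right) 41 = \frac{4}{5} \cdot 41 = \frac{164}{5}$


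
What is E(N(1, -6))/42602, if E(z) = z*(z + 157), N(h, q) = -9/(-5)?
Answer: 3573/532525 ≈ 0.0067095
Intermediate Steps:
N(h, q) = 9/5 (N(h, q) = -9*(-1/5) = 9/5)
E(z) = z*(157 + z)
E(N(1, -6))/42602 = (9*(157 + 9/5)/5)/42602 = ((9/5)*(794/5))*(1/42602) = (7146/25)*(1/42602) = 3573/532525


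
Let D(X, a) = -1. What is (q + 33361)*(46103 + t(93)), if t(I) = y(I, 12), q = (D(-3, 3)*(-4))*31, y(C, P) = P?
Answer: 1544160775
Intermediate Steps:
q = 124 (q = -1*(-4)*31 = 4*31 = 124)
t(I) = 12
(q + 33361)*(46103 + t(93)) = (124 + 33361)*(46103 + 12) = 33485*46115 = 1544160775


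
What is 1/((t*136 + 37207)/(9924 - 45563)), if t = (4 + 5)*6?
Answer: -35639/44551 ≈ -0.79996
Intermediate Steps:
t = 54 (t = 9*6 = 54)
1/((t*136 + 37207)/(9924 - 45563)) = 1/((54*136 + 37207)/(9924 - 45563)) = 1/((7344 + 37207)/(-35639)) = 1/(44551*(-1/35639)) = 1/(-44551/35639) = -35639/44551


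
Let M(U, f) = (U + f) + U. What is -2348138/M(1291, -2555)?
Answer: -2348138/27 ≈ -86968.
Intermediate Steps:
M(U, f) = f + 2*U
-2348138/M(1291, -2555) = -2348138/(-2555 + 2*1291) = -2348138/(-2555 + 2582) = -2348138/27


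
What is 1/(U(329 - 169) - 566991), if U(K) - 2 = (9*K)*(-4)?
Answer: -1/572749 ≈ -1.7460e-6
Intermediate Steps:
U(K) = 2 - 36*K (U(K) = 2 + (9*K)*(-4) = 2 - 36*K)
1/(U(329 - 169) - 566991) = 1/((2 - 36*(329 - 169)) - 566991) = 1/((2 - 36*160) - 566991) = 1/((2 - 5760) - 566991) = 1/(-5758 - 566991) = 1/(-572749) = -1/572749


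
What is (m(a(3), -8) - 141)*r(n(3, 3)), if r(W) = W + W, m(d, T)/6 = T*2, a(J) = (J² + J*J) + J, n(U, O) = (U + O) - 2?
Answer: -1896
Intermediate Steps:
n(U, O) = -2 + O + U (n(U, O) = (O + U) - 2 = -2 + O + U)
a(J) = J + 2*J² (a(J) = (J² + J²) + J = 2*J² + J = J + 2*J²)
m(d, T) = 12*T (m(d, T) = 6*(T*2) = 6*(2*T) = 12*T)
r(W) = 2*W
(m(a(3), -8) - 141)*r(n(3, 3)) = (12*(-8) - 141)*(2*(-2 + 3 + 3)) = (-96 - 141)*(2*4) = -237*8 = -1896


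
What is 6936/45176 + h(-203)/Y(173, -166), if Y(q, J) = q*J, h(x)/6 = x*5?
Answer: 29644368/81085273 ≈ 0.36559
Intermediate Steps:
h(x) = 30*x (h(x) = 6*(x*5) = 6*(5*x) = 30*x)
Y(q, J) = J*q
6936/45176 + h(-203)/Y(173, -166) = 6936/45176 + (30*(-203))/((-166*173)) = 6936*(1/45176) - 6090/(-28718) = 867/5647 - 6090*(-1/28718) = 867/5647 + 3045/14359 = 29644368/81085273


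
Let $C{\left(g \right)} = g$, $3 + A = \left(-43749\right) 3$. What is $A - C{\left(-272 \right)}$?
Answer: $-130978$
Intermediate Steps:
$A = -131250$ ($A = -3 - 131247 = -131250$)
$A - C{\left(-272 \right)} = -131250 - -272 = -131250 + 272 = -130978$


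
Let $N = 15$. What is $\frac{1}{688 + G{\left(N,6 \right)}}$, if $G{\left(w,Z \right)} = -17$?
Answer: $\frac{1}{671} \approx 0.0014903$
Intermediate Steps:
$\frac{1}{688 + G{\left(N,6 \right)}} = \frac{1}{688 - 17} = \frac{1}{671}$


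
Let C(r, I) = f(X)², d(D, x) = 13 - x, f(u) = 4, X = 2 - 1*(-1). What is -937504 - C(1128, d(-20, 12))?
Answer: -937520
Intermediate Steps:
X = 3 (X = 2 + 1 = 3)
C(r, I) = 16 (C(r, I) = 4² = 16)
-937504 - C(1128, d(-20, 12)) = -937504 - 1*16 = -937504 - 16 = -937520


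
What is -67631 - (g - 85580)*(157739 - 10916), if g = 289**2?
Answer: 302240926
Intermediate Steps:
g = 83521
-67631 - (g - 85580)*(157739 - 10916) = -67631 - (83521 - 85580)*(157739 - 10916) = -67631 - (-2059)*146823 = -67631 - 1*(-302308557) = -67631 + 302308557 = 302240926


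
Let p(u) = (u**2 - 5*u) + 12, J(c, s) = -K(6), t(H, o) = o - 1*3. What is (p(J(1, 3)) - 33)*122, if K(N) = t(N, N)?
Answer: 366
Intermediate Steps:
t(H, o) = -3 + o (t(H, o) = o - 3 = -3 + o)
K(N) = -3 + N
J(c, s) = -3 (J(c, s) = -(-3 + 6) = -1*3 = -3)
p(u) = 12 + u**2 - 5*u
(p(J(1, 3)) - 33)*122 = ((12 + (-3)**2 - 5*(-3)) - 33)*122 = ((12 + 9 + 15) - 33)*122 = (36 - 33)*122 = 3*122 = 366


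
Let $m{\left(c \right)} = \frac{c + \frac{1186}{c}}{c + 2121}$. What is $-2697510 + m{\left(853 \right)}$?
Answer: $- \frac{6843101984425}{2536822} \approx -2.6975 \cdot 10^{6}$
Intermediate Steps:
$m{\left(c \right)} = \frac{c + \frac{1186}{c}}{2121 + c}$
$-2697510 + m{\left(853 \right)} = -2697510 + \frac{1186 + 853^{2}}{853 \left(2121 + 853\right)} = -2697510 + \frac{1186 + 727609}{853 \cdot 2974} = -2697510 + \frac{1}{853} \cdot \frac{1}{2974} \cdot 728795 = -2697510 + \frac{728795}{2536822} = - \frac{6843101984425}{2536822}$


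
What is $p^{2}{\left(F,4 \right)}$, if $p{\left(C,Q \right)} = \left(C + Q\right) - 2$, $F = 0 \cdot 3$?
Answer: $4$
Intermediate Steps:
$F = 0$
$p{\left(C,Q \right)} = -2 + C + Q$
$p^{2}{\left(F,4 \right)} = \left(-2 + 0 + 4\right)^{2} = 2^{2} = 4$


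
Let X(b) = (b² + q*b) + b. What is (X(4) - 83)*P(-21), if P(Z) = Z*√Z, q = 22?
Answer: -525*I*√21 ≈ -2405.9*I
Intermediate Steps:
X(b) = b² + 23*b (X(b) = (b² + 22*b) + b = b² + 23*b)
P(Z) = Z^(3/2)
(X(4) - 83)*P(-21) = (4*(23 + 4) - 83)*(-21)^(3/2) = (4*27 - 83)*(-21*I*√21) = (108 - 83)*(-21*I*√21) = 25*(-21*I*√21) = -525*I*√21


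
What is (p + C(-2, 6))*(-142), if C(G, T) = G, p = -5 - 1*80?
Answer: 12354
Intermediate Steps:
p = -85 (p = -5 - 80 = -85)
(p + C(-2, 6))*(-142) = (-85 - 2)*(-142) = -87*(-142) = 12354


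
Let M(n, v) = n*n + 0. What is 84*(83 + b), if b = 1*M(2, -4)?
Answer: 7308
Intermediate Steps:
M(n, v) = n² (M(n, v) = n² + 0 = n²)
b = 4 (b = 1*2² = 1*4 = 4)
84*(83 + b) = 84*(83 + 4) = 84*87 = 7308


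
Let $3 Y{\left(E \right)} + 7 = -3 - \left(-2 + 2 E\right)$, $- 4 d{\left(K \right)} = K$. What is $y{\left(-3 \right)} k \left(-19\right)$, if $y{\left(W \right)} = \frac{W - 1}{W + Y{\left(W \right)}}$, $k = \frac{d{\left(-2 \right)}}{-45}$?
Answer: $\frac{38}{165} \approx 0.2303$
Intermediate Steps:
$d{\left(K \right)} = - \frac{K}{4}$
$k = - \frac{1}{90}$ ($k = \frac{\left(- \frac{1}{4}\right) \left(-2\right)}{-45} = \frac{1}{2} \left(- \frac{1}{45}\right) = - \frac{1}{90} \approx -0.011111$)
$Y{\left(E \right)} = - \frac{8}{3} - \frac{2 E}{3}$ ($Y{\left(E \right)} = - \frac{7}{3} + \frac{-3 - \left(-2 + 2 E\right)}{3} = - \frac{7}{3} + \frac{-1 - 2 E}{3} = - \frac{7}{3} - \left(\frac{1}{3} + \frac{2 E}{3}\right) = - \frac{8}{3} - \frac{2 E}{3}$)
$y{\left(W \right)} = \frac{-1 + W}{- \frac{8}{3} + \frac{W}{3}}$ ($y{\left(W \right)} = \frac{W - 1}{W - \left(\frac{8}{3} + \frac{2 W}{3}\right)} = \frac{-1 + W}{- \frac{8}{3} + \frac{W}{3}}$)
$y{\left(-3 \right)} k \left(-19\right) = \frac{3 \left(-1 - 3\right)}{-8 - 3} \left(- \frac{1}{90}\right) \left(-19\right) = 3 \frac{1}{-11} \left(-4\right) \left(- \frac{1}{90}\right) \left(-19\right) = 3 \left(- \frac{1}{11}\right) \left(-4\right) \left(- \frac{1}{90}\right) \left(-19\right) = \frac{12}{11} \left(- \frac{1}{90}\right) \left(-19\right) = \left(- \frac{2}{165}\right) \left(-19\right) = \frac{38}{165}$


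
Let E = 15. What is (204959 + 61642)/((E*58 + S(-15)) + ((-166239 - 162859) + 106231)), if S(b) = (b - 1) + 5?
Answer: -266601/222008 ≈ -1.2009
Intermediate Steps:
S(b) = 4 + b (S(b) = (-1 + b) + 5 = 4 + b)
(204959 + 61642)/((E*58 + S(-15)) + ((-166239 - 162859) + 106231)) = (204959 + 61642)/((15*58 + (4 - 15)) + ((-166239 - 162859) + 106231)) = 266601/((870 - 11) + (-329098 + 106231)) = 266601/(859 - 222867) = 266601/(-222008) = 266601*(-1/222008) = -266601/222008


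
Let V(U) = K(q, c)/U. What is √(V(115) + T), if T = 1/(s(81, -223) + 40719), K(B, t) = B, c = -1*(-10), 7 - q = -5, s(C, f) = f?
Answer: √141477091355/1164260 ≈ 0.32307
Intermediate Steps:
q = 12 (q = 7 - 1*(-5) = 7 + 5 = 12)
c = 10
T = 1/40496 (T = 1/(-223 + 40719) = 1/40496 ≈ 2.4694e-5)
V(U) = 12/U
√(V(115) + T) = √(12/115 + 1/40496) = √(486067/4657040) = √141477091355/1164260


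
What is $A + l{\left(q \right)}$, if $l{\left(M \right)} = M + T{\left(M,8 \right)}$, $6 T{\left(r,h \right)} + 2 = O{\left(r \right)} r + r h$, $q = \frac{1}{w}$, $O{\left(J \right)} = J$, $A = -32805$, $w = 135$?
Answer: $- \frac{3587261309}{109350} \approx -32805.0$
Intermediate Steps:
$q = \frac{1}{135} \approx 0.0074074$
$T{\left(r,h \right)} = - \frac{1}{3} + \frac{r^{2}}{6} + \frac{h r}{6}$ ($T{\left(r,h \right)} = - \frac{1}{3} + \frac{r r + r h}{6} = - \frac{1}{3} + \frac{r^{2} + h r}{6} = - \frac{1}{3} + \left(\frac{r^{2}}{6} + \frac{h r}{6}\right) = - \frac{1}{3} + \frac{r^{2}}{6} + \frac{h r}{6}$)
$l{\left(M \right)} = - \frac{1}{3} + \frac{M^{2}}{6} + \frac{7 M}{3}$ ($l{\left(M \right)} = M + \left(- \frac{1}{3} + \frac{M^{2}}{6} + \frac{1}{6} \cdot 8 M\right) = M + \left(- \frac{1}{3} + \frac{M^{2}}{6} + \frac{4 M}{3}\right) = - \frac{1}{3} + \frac{M^{2}}{6} + \frac{7 M}{3}$)
$A + l{\left(q \right)} = -32805 + \left(- \frac{1}{3} + \frac{1}{6 \cdot 18225} + \frac{7}{3} \cdot \frac{1}{135}\right) = -32805 + \left(- \frac{1}{3} + \frac{1}{6} \cdot \frac{1}{18225} + \frac{7}{405}\right) = -32805 + \left(- \frac{1}{3} + \frac{1}{109350} + \frac{7}{405}\right) = -32805 - \frac{34559}{109350} = - \frac{3587261309}{109350}$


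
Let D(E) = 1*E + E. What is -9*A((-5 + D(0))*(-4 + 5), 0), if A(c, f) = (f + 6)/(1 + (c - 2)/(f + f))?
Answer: 0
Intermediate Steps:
D(E) = 2*E (D(E) = E + E = 2*E)
A(c, f) = (6 + f)/(1 + (-2 + c)/(2*f)) (A(c, f) = (6 + f)/(1 + (-2 + c)/((2*f))) = (6 + f)/(1 + (-2 + c)*(1/(2*f))) = (6 + f)/(1 + (-2 + c)/(2*f)))
-9*A((-5 + D(0))*(-4 + 5), 0) = -18*0*(6 + 0)/(-2 + (-5 + 2*0)*(-4 + 5) + 2*0) = -18*0*6/(-2 + (-5 + 0)*1 + 0) = -18*0*6/(-2 - 5*1 + 0) = -18*0*6/(-2 - 5 + 0) = -18*0*6/(-7) = -18*0*(-1)*6/7 = -9*0 = 0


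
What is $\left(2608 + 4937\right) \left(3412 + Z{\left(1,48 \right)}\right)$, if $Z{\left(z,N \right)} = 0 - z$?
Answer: $25735995$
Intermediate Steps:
$Z{\left(z,N \right)} = - z$
$\left(2608 + 4937\right) \left(3412 + Z{\left(1,48 \right)}\right) = \left(2608 + 4937\right) \left(3412 - 1\right) = 7545 \left(3412 - 1\right) = 7545 \cdot 3411 = 25735995$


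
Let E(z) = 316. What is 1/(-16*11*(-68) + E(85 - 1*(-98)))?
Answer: 1/12284 ≈ 8.1407e-5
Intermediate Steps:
1/(-16*11*(-68) + E(85 - 1*(-98))) = 1/(-16*11*(-68) + 316) = 1/(-176*(-68) + 316) = 1/(11968 + 316) = 1/12284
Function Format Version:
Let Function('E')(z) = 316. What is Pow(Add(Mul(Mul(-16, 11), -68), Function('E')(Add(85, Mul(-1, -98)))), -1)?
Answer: Rational(1, 12284) ≈ 8.1407e-5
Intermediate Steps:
Pow(Add(Mul(Mul(-16, 11), -68), Function('E')(Add(85, Mul(-1, -98)))), -1) = Pow(Add(Mul(Mul(-16, 11), -68), 316), -1) = Pow(Add(Mul(-176, -68), 316), -1) = Pow(Add(11968, 316), -1) = Pow(12284, -1) = Rational(1, 12284)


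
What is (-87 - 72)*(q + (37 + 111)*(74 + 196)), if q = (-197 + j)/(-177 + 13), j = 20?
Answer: -1042025103/164 ≈ -6.3538e+6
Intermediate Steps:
q = 177/164 (q = (-197 + 20)/(-177 + 13) = -177/(-164) = -177*(-1/164) = 177/164 ≈ 1.0793)
(-87 - 72)*(q + (37 + 111)*(74 + 196)) = (-87 - 72)*(177/164 + (37 + 111)*(74 + 196)) = -159*(177/164 + 148*270) = -159*(177/164 + 39960) = -159*6553617/164 = -1042025103/164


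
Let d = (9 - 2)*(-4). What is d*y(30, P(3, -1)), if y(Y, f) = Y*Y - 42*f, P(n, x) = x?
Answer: -26376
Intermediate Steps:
d = -28 (d = 7*(-4) = -28)
y(Y, f) = Y**2 - 42*f
d*y(30, P(3, -1)) = -28*(30**2 - 42*(-1)) = -28*(900 + 42) = -28*942 = -26376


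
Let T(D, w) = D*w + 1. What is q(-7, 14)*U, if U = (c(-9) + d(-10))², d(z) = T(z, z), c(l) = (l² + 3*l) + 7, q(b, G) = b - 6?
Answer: -341172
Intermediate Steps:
T(D, w) = 1 + D*w
q(b, G) = -6 + b
c(l) = 7 + l² + 3*l
d(z) = 1 + z² (d(z) = 1 + z*z = 1 + z²)
U = 26244 (U = ((7 + (-9)² + 3*(-9)) + (1 + (-10)²))² = ((7 + 81 - 27) + (1 + 100))² = (61 + 101)² = 162² = 26244)
q(-7, 14)*U = (-6 - 7)*26244 = -13*26244 = -341172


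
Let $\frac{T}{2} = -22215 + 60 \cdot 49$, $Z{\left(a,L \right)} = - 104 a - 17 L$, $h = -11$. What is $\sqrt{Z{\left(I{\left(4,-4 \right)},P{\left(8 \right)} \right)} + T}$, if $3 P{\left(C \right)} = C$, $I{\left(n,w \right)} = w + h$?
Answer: $\frac{i \sqrt{333318}}{3} \approx 192.45 i$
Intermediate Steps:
$I{\left(n,w \right)} = -11 + w$ ($I{\left(n,w \right)} = w - 11 = -11 + w$)
$P{\left(C \right)} = \frac{C}{3}$
$T = -38550$ ($T = 2 \left(-22215 + 60 \cdot 49\right) = 2 \left(-22215 + 2940\right) = 2 \left(-19275\right) = -38550$)
$\sqrt{Z{\left(I{\left(4,-4 \right)},P{\left(8 \right)} \right)} + T} = \sqrt{\left(- 104 \left(-11 - 4\right) - 17 \cdot \frac{1}{3} \cdot 8\right) - 38550} = \sqrt{\left(\left(-104\right) \left(-15\right) - \frac{136}{3}\right) - 38550} = \sqrt{\left(1560 - \frac{136}{3}\right) - 38550} = \sqrt{\frac{4544}{3} - 38550} = \sqrt{- \frac{111106}{3}} = \frac{i \sqrt{333318}}{3}$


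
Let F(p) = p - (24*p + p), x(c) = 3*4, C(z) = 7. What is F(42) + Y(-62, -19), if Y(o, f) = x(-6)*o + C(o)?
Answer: -1745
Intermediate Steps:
x(c) = 12
Y(o, f) = 7 + 12*o (Y(o, f) = 12*o + 7 = 7 + 12*o)
F(p) = -24*p (F(p) = p - 25*p = -24*p)
F(42) + Y(-62, -19) = -24*42 + (7 + 12*(-62)) = -1008 + (7 - 744) = -1008 - 737 = -1745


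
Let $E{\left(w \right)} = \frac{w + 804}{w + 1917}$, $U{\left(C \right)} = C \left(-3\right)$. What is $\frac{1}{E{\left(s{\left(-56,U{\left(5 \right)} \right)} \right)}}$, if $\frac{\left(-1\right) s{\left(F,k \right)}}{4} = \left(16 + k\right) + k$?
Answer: $\frac{1973}{860} \approx 2.2942$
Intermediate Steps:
$U{\left(C \right)} = - 3 C$
$s{\left(F,k \right)} = -64 - 8 k$ ($s{\left(F,k \right)} = - 4 \left(\left(16 + k\right) + k\right) = - 4 \left(16 + 2 k\right) = -64 - 8 k$)
$E{\left(w \right)} = \frac{804 + w}{1917 + w}$
$\frac{1}{E{\left(s{\left(-56,U{\left(5 \right)} \right)} \right)}} = \frac{1}{\frac{1}{1917 - \left(64 + 8 \left(\left(-3\right) 5\right)\right)} \left(804 - \left(64 + 8 \left(\left(-3\right) 5\right)\right)\right)} = \frac{1}{\frac{1}{1917 - -56} \left(804 - -56\right)} = \frac{1}{\frac{1}{1917 + \left(-64 + 120\right)} \left(804 + \left(-64 + 120\right)\right)} = \frac{1}{\frac{1}{1917 + 56} \left(804 + 56\right)} = \frac{1}{\frac{1}{1973} \cdot 860} = \frac{1}{\frac{860}{1973}} = \frac{1973}{860}$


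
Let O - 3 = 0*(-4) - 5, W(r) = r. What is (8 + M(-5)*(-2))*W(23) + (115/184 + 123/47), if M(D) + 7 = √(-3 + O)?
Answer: 191475/376 - 46*I*√5 ≈ 509.24 - 102.86*I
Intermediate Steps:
O = -2 (O = 3 + (0*(-4) - 5) = 3 + (0 - 5) = 3 - 5 = -2)
M(D) = -7 + I*√5 (M(D) = -7 + √(-3 - 2) = -7 + √(-5) = -7 + I*√5)
(8 + M(-5)*(-2))*W(23) + (115/184 + 123/47) = (8 + (-7 + I*√5)*(-2))*23 + (115/184 + 123/47) = (8 + (14 - 2*I*√5))*23 + (115*(1/184) + 123*(1/47)) = (22 - 2*I*√5)*23 + (5/8 + 123/47) = (506 - 46*I*√5) + 1219/376 = 191475/376 - 46*I*√5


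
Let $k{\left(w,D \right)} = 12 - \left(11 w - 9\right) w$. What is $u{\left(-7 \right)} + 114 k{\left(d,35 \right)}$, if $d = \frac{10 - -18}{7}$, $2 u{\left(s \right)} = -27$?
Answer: $- \frac{29211}{2} \approx -14606.0$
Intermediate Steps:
$u{\left(s \right)} = - \frac{27}{2}$ ($u{\left(s \right)} = \frac{1}{2} \left(-27\right) = - \frac{27}{2}$)
$d = 4$ ($d = \left(10 + 18\right) \frac{1}{7} = 28 \cdot \frac{1}{7} = 4$)
$k{\left(w,D \right)} = 12 - w \left(-9 + 11 w\right)$ ($k{\left(w,D \right)} = 12 - \left(-9 + 11 w\right) w = 12 - w \left(-9 + 11 w\right)$)
$u{\left(-7 \right)} + 114 k{\left(d,35 \right)} = - \frac{27}{2} + 114 \left(12 - 11 \cdot 4^{2} + 9 \cdot 4\right) = - \frac{27}{2} + 114 \left(12 - 176 + 36\right) = - \frac{27}{2} + 114 \left(-128\right) = - \frac{27}{2} - 14592 = - \frac{29211}{2}$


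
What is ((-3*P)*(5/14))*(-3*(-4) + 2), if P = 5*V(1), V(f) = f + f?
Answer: -150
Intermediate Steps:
V(f) = 2*f
P = 10 (P = 5*(2*1) = 5*2 = 10)
((-3*P)*(5/14))*(-3*(-4) + 2) = ((-3*10)*(5/14))*(-3*(-4) + 2) = (-150/14)*(12 + 2) = -30*5/14*14 = -75/7*14 = -150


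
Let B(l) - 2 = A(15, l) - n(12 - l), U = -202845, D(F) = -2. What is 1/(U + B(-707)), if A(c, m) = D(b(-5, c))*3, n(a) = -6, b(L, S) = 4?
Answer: -1/202843 ≈ -4.9299e-6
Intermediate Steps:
A(c, m) = -6 (A(c, m) = -2*3 = -6)
B(l) = 2 (B(l) = 2 + (-6 - 1*(-6)) = 2 + (-6 + 6) = 2 + 0 = 2)
1/(U + B(-707)) = 1/(-202845 + 2) = 1/(-202843) = -1/202843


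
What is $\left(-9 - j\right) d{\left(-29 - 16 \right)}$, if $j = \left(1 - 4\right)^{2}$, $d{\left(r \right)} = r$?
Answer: $810$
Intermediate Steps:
$j = 9$ ($j = \left(-3\right)^{2} = 9$)
$\left(-9 - j\right) d{\left(-29 - 16 \right)} = \left(-9 - 9\right) \left(-29 - 16\right) = \left(-18\right) \left(-45\right) = 810$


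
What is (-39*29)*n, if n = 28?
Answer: -31668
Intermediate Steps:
(-39*29)*n = -39*29*28 = -1131*28 = -31668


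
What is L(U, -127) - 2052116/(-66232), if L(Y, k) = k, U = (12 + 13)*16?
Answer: -1589837/16558 ≈ -96.016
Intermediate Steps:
U = 400 (U = 25*16 = 400)
L(U, -127) - 2052116/(-66232) = -127 - 2052116/(-66232) = -127 - 2052116*(-1/66232) = -127 + 513029/16558 = -1589837/16558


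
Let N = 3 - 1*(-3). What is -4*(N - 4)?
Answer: -8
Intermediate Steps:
N = 6 (N = 3 + 3 = 6)
-4*(N - 4) = -4*(6 - 4) = -4*2 = -8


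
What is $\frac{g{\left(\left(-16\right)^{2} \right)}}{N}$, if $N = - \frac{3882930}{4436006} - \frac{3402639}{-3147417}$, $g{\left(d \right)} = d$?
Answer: $\frac{49642526920896}{39901765667} \approx 1244.1$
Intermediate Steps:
$N = \frac{159607062668}{775664483139}$ ($N = \left(-3882930\right) \frac{1}{4436006} - - \frac{378071}{349713} = - \frac{1941465}{2218003} + \frac{378071}{349713} = \frac{159607062668}{775664483139} \approx 0.20577$)
$\frac{g{\left(\left(-16\right)^{2} \right)}}{N} = \frac{\left(-16\right)^{2}}{\frac{159607062668}{775664483139}} = 256 \cdot \frac{775664483139}{159607062668} = \frac{49642526920896}{39901765667}$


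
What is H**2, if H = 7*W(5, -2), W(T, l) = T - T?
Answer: 0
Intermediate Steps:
W(T, l) = 0
H = 0 (H = 7*0 = 0)
H**2 = 0**2 = 0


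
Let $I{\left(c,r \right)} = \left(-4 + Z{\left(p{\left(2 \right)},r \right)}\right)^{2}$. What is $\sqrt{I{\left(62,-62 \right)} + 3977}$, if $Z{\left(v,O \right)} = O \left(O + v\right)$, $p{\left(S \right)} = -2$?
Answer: $\sqrt{15717273} \approx 3964.5$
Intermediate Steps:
$I{\left(c,r \right)} = \left(-4 + r \left(-2 + r\right)\right)^{2}$ ($I{\left(c,r \right)} = \left(-4 + r \left(r - 2\right)\right)^{2} = \left(-4 + r \left(-2 + r\right)\right)^{2}$)
$\sqrt{I{\left(62,-62 \right)} + 3977} = \sqrt{\left(-4 - 62 \left(-2 - 62\right)\right)^{2} + 3977} = \sqrt{\left(-4 - -3968\right)^{2} + 3977} = \sqrt{\left(-4 + 3968\right)^{2} + 3977} = \sqrt{3964^{2} + 3977} = \sqrt{15713296 + 3977} = \sqrt{15717273}$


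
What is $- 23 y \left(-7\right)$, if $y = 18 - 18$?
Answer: $0$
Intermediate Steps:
$y = 0$ ($y = 18 - 18 = 0$)
$- 23 y \left(-7\right) = \left(-23\right) 0 \left(-7\right) = 0 \left(-7\right) = 0$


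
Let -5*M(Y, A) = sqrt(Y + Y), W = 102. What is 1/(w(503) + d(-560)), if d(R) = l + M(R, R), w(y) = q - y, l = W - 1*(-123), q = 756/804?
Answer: -6218605/1723930381 + 17956*I*sqrt(70)/1723930381 ≈ -0.0036072 + 8.7144e-5*I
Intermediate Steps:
q = 63/67 (q = 756*(1/804) = 63/67 ≈ 0.94030)
l = 225 (l = 102 - 1*(-123) = 102 + 123 = 225)
M(Y, A) = -sqrt(2)*sqrt(Y)/5 (M(Y, A) = -sqrt(Y + Y)/5 = -sqrt(2)*sqrt(Y)/5)
w(y) = 63/67 - y
d(R) = 225 - sqrt(2)*sqrt(R)/5
1/(w(503) + d(-560)) = 1/((63/67 - 1*503) + (225 - sqrt(2)*sqrt(-560)/5)) = 1/((63/67 - 503) + (225 - sqrt(2)*4*I*sqrt(35)/5)) = 1/(-33638/67 + (225 - 4*I*sqrt(70)/5)) = 1/(-18563/67 - 4*I*sqrt(70)/5)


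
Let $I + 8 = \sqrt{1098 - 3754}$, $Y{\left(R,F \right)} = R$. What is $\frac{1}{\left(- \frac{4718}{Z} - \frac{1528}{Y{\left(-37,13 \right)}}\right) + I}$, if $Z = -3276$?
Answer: $\frac{2603954106}{289551093433} - \frac{299843856 i \sqrt{166}}{289551093433} \approx 0.0089931 - 0.013342 i$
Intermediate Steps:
$I = -8 + 4 i \sqrt{166}$ ($I = -8 + \sqrt{1098 - 3754} = -8 + \sqrt{-2656} = -8 + 4 i \sqrt{166} \approx -8.0 + 51.536 i$)
$\frac{1}{\left(- \frac{4718}{Z} - \frac{1528}{Y{\left(-37,13 \right)}}\right) + I} = \frac{1}{\left(- \frac{4718}{-3276} - \frac{1528}{-37}\right) - \left(8 - 4 i \sqrt{166}\right)} = \frac{1}{\left(\left(-4718\right) \left(- \frac{1}{3276}\right) - - \frac{1528}{37}\right) - \left(8 - 4 i \sqrt{166}\right)} = \frac{1}{\left(\frac{337}{234} + \frac{1528}{37}\right) - \left(8 - 4 i \sqrt{166}\right)} = \frac{1}{\frac{370021}{8658} - \left(8 - 4 i \sqrt{166}\right)} = \frac{1}{\frac{300757}{8658} + 4 i \sqrt{166}}$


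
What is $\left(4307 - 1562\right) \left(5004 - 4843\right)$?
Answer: $441945$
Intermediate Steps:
$\left(4307 - 1562\right) \left(5004 - 4843\right) = 2745 \cdot 161 = 441945$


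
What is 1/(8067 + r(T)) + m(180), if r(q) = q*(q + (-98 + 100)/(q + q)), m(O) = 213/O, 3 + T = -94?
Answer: 1240927/1048620 ≈ 1.1834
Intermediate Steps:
T = -97 (T = -3 - 94 = -97)
r(q) = q*(q + 1/q) (r(q) = q*(q + 2/((2*q))) = q*(q + 2*(1/(2*q))) = q*(q + 1/q))
1/(8067 + r(T)) + m(180) = 1/(8067 + (1 + (-97)**2)) + 213/180 = 1/(8067 + (1 + 9409)) + 213*(1/180) = 1/(8067 + 9410) + 71/60 = 1/17477 + 71/60 = 1240927/1048620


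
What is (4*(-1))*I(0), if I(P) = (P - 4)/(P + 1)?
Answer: 16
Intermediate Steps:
I(P) = (-4 + P)/(1 + P)
(4*(-1))*I(0) = (4*(-1))*((-4 + 0)/(1 + 0)) = -4*(-4)/1 = -4*(-4) = 16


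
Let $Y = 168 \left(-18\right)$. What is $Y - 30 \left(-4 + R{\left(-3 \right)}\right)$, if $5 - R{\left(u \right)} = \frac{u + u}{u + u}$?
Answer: $-3024$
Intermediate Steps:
$R{\left(u \right)} = 4$ ($R{\left(u \right)} = 5 - \frac{u + u}{u + u} = 5 - \frac{2 u}{2 u} = 5 - 2 u \frac{1}{2 u} = 5 - 1 = 4$)
$Y = -3024$
$Y - 30 \left(-4 + R{\left(-3 \right)}\right) = -3024 - 30 \left(-4 + 4\right) = -3024 - 30 \cdot 0 = -3024 - 0 = -3024 + 0 = -3024$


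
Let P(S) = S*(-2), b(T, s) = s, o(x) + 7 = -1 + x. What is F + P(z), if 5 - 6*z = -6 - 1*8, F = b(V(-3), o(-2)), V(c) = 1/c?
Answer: -49/3 ≈ -16.333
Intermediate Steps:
o(x) = -8 + x (o(x) = -7 + (-1 + x) = -8 + x)
F = -10 (F = -8 - 2 = -10)
z = 19/6 (z = ⅚ - (-6 - 1*8)/6 = ⅚ - (-6 - 8)/6 = ⅚ - ⅙*(-14) = ⅚ + 7/3 = 19/6 ≈ 3.1667)
P(S) = -2*S
F + P(z) = -10 - 2*19/6 = -10 - 19/3 = -49/3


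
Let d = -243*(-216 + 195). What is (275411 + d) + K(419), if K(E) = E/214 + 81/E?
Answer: 25152761219/89666 ≈ 2.8052e+5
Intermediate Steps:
K(E) = 81/E + E/214 (K(E) = E*(1/214) + 81/E = E/214 + 81/E = 81/E + E/214)
d = 5103 (d = -243*(-21) = 5103)
(275411 + d) + K(419) = (275411 + 5103) + (81/419 + (1/214)*419) = 280514 + (81*(1/419) + 419/214) = 280514 + (81/419 + 419/214) = 280514 + 192895/89666 = 25152761219/89666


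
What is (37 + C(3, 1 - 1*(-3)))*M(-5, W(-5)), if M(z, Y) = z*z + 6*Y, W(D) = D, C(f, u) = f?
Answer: -200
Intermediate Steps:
M(z, Y) = z² + 6*Y
(37 + C(3, 1 - 1*(-3)))*M(-5, W(-5)) = (37 + 3)*((-5)² + 6*(-5)) = 40*(25 - 30) = 40*(-5) = -200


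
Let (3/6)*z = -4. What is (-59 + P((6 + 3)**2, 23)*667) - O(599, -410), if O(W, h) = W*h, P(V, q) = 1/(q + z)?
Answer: 3683632/15 ≈ 2.4558e+5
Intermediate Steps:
z = -8 (z = 2*(-4) = -8)
P(V, q) = 1/(-8 + q) (P(V, q) = 1/(q - 8) = 1/(-8 + q))
(-59 + P((6 + 3)**2, 23)*667) - O(599, -410) = (-59 + 667/(-8 + 23)) - 599*(-410) = (-59 + 667/15) - 1*(-245590) = (-59 + (1/15)*667) + 245590 = (-59 + 667/15) + 245590 = -218/15 + 245590 = 3683632/15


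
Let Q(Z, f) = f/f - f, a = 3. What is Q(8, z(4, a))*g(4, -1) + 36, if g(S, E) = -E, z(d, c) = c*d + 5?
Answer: 20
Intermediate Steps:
z(d, c) = 5 + c*d
Q(Z, f) = 1 - f
Q(8, z(4, a))*g(4, -1) + 36 = (1 - (5 + 3*4))*(-1*(-1)) + 36 = (1 - (5 + 12))*1 + 36 = (1 - 1*17)*1 + 36 = (1 - 17)*1 + 36 = -16*1 + 36 = -16 + 36 = 20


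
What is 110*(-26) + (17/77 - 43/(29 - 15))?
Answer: -440879/154 ≈ -2862.9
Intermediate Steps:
110*(-26) + (17/77 - 43/(29 - 15)) = -2860 + (17*(1/77) - 43/14) = -2860 + (17/77 - 43*1/14) = -2860 + (17/77 - 43/14) = -2860 - 439/154 = -440879/154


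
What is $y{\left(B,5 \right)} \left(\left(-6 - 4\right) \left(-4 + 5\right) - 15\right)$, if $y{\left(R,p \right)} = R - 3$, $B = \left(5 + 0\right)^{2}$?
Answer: $-550$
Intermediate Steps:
$B = 25$ ($B = 5^{2} = 25$)
$y{\left(R,p \right)} = -3 + R$
$y{\left(B,5 \right)} \left(\left(-6 - 4\right) \left(-4 + 5\right) - 15\right) = \left(-3 + 25\right) \left(\left(-6 - 4\right) \left(-4 + 5\right) - 15\right) = 22 \left(\left(-10\right) 1 - 15\right) = 22 \left(-10 - 15\right) = 22 \left(-25\right) = -550$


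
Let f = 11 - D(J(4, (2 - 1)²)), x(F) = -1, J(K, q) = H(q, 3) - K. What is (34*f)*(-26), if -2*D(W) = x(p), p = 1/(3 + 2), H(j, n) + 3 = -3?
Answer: -9282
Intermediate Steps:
H(j, n) = -6 (H(j, n) = -3 - 3 = -6)
p = ⅕ (p = 1/5 = ⅕ ≈ 0.20000)
J(K, q) = -6 - K
D(W) = ½ (D(W) = -½*(-1) = ½)
f = 21/2 (f = 11 - 1*½ = 11 - ½ = 21/2 ≈ 10.500)
(34*f)*(-26) = (34*(21/2))*(-26) = 357*(-26) = -9282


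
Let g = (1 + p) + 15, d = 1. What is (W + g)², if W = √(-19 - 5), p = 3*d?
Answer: 337 + 76*I*√6 ≈ 337.0 + 186.16*I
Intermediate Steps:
p = 3 (p = 3*1 = 3)
W = 2*I*√6 (W = √(-24) = 2*I*√6 ≈ 4.899*I)
g = 19 (g = (1 + 3) + 15 = 4 + 15 = 19)
(W + g)² = (2*I*√6 + 19)² = (19 + 2*I*√6)²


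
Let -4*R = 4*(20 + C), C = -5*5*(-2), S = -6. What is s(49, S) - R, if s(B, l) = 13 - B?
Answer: 34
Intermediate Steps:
C = 50 (C = -25*(-2) = 50)
R = -70 (R = -(20 + 50) = -70 ≈ -70.000)
s(49, S) - R = (13 - 1*49) - 1*(-70) = (13 - 49) + 70 = -36 + 70 = 34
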